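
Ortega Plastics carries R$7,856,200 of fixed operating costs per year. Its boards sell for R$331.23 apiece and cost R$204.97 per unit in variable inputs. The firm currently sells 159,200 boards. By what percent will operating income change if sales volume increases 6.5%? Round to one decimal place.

+10.7%

At 159,200 units, contribution = 159,200 × R$126.26 = R$20,100,592.00.
EBIT = R$20,100,592.00 − R$7,856,200 = R$12,244,392.00.
DOL = contribution ÷ EBIT = R$20,100,592.00 ÷ R$12,244,392.00 = 1.6416.
So EBIT moves 1.6416 × (+6.5%) = +10.7%.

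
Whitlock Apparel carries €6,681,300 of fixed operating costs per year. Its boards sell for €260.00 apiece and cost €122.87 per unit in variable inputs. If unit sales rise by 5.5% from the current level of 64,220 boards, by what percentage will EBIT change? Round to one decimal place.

At 64,220 units, contribution = 64,220 × €137.13 = €8,806,488.60.
Operating income = contribution − fixed costs = €8,806,488.60 − €6,681,300 = €2,125,188.60.
DOL = contribution ÷ EBIT = €8,806,488.60 ÷ €2,125,188.60 = 4.1439.
%ΔEBIT = DOL × %ΔSales = 4.1439 × +5.5% = +22.8%.

+22.8%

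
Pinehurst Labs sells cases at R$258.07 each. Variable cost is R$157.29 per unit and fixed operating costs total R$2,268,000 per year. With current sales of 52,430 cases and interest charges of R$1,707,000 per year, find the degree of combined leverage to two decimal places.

At 52,430 units, contribution = 52,430 × R$100.78 = R$5,283,895.40.
Operating income = contribution − fixed costs = R$5,283,895.40 − R$2,268,000 = R$3,015,895.40. Interest = R$1,707,000.00.
DOL = R$5,283,895.40 ÷ R$3,015,895.40 = 1.7520; DFL = R$3,015,895.40 ÷ R$1,308,895.40 = 2.3042.
Combined leverage = 1.7520 × 2.3042 = 4.0370.

4.04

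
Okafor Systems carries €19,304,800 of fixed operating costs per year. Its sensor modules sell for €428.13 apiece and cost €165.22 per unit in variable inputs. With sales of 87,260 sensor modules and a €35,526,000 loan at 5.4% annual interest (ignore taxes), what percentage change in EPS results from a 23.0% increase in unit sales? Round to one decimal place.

+307.1%

Contribution at this volume is 87,260 × €262.91 = €22,941,526.60.
EBIT = €22,941,526.60 − €19,304,800 = €3,636,726.60.
After interest of €1,918,404.00, pre-tax earnings = €1,718,322.60.
DCL = total CM / (EBIT − I) = €22,941,526.60 / €1,718,322.60 = 13.3511.
EPS therefore changes by 13.3511 × (+23.0%) = +307.1%.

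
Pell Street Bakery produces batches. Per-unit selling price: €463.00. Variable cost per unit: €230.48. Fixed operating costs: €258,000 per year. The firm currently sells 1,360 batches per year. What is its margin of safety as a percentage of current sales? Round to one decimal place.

18.4%

Unit CM = price − variable cost = €463.00 − €230.48 = €232.52. Break-even units = €258,000 ÷ €232.52 = 1,109.58; break-even revenue = 1,109.58 × €463.00 = €513,736.45.
Current sales = 1,360 × €463.00 = €629,680.00.
Margin of safety = (€629,680.00 − €513,736.45) ÷ €629,680.00 = 18.4%.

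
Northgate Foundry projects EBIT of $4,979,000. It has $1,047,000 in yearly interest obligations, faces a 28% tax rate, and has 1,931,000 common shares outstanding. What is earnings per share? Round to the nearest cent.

$1.47

Interest = $1,047,000.00, so EBT = $4,979,000 − $1,047,000.00 = $3,932,000.00.
After tax at 28%: net income = $3,932,000.00 × 0.72 = $2,831,040.00.
EPS = $2,831,040.00 ÷ 1,931,000 = $1.47.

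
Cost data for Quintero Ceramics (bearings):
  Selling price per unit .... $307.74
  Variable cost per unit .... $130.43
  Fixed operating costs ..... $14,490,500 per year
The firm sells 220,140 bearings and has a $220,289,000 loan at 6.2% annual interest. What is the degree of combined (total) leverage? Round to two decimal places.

3.59

At 220,140 units, contribution = 220,140 × $177.31 = $39,033,023.40.
EBIT = $39,033,023.40 − $14,490,500 = $24,542,523.40. Interest = $13,657,918.00, so EBIT − I = $10,884,605.40.
Degree of total leverage = total CM / (EBIT − interest) = $39,033,023.40 / $10,884,605.40 = 3.5861.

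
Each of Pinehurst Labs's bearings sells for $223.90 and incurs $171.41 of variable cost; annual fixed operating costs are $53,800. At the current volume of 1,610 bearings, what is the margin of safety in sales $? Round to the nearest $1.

Contribution margin per unit = $223.90 − $171.41 = $52.49. Break-even units = $53,800 ÷ $52.49 = 1,024.96; break-even revenue = 1,024.96 × $223.90 = $229,487.90.
Actual sales revenue = 1,610 × $223.90 = $360,479.00.
Margin of safety = $360,479.00 − $229,487.90 = $130,991.

$130,991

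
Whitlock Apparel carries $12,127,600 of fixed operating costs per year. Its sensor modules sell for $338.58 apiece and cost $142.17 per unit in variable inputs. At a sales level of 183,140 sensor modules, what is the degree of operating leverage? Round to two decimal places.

At 183,140 units, contribution = 183,140 × $196.41 = $35,970,527.40.
Subtracting fixed costs: EBIT = $35,970,527.40 − $12,127,600 = $23,842,927.40.
Degree of operating leverage = $35,970,527.40 / $23,842,927.40 = 1.5086.

1.51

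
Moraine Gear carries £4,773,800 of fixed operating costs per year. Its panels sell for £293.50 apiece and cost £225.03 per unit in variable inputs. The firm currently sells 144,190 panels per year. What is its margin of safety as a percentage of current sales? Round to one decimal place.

51.6%

Unit CM = price − variable cost = £293.50 − £225.03 = £68.47. Break-even units = £4,773,800 ÷ £68.47 = 69,721.05; break-even revenue = 69,721.05 × £293.50 = £20,463,126.92.
Actual sales revenue = 144,190 × £293.50 = £42,319,765.00.
Margin of safety = (£42,319,765.00 − £20,463,126.92) ÷ £42,319,765.00 = 51.6%.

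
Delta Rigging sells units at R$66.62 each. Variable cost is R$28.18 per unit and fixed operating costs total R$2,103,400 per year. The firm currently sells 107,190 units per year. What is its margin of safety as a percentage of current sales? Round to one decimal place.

49.0%

Contribution margin per unit = R$66.62 − R$28.18 = R$38.44. Break-even units = R$2,103,400 ÷ R$38.44 = 54,719.04; break-even revenue = 54,719.04 × R$66.62 = R$3,645,382.62.
Actual sales revenue = 107,190 × R$66.62 = R$7,140,997.80.
Margin of safety = (R$7,140,997.80 − R$3,645,382.62) ÷ R$7,140,997.80 = 49.0%.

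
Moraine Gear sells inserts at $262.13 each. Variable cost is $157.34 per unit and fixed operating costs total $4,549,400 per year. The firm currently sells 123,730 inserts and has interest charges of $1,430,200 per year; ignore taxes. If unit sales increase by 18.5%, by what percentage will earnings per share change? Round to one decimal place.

At 123,730 units, contribution = 123,730 × $104.79 = $12,965,666.70.
Operating income = contribution − fixed costs = $12,965,666.70 − $4,549,400 = $8,416,266.70.
Interest = $1,430,200.00, so EBIT − I = $6,986,066.70.
DCL = total CM / (EBIT − I) = $12,965,666.70 / $6,986,066.70 = 1.8559.
%ΔEPS = DCL × %ΔSales = 1.8559 × +18.5% = +34.3%.

+34.3%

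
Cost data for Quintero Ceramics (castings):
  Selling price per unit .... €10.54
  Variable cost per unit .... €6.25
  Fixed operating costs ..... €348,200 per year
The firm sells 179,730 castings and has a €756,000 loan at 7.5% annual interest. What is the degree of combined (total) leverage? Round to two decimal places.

Contribution at this volume is 179,730 × €4.29 = €771,041.70.
Operating income = contribution − fixed costs = €771,041.70 − €348,200 = €422,841.70. Interest = €56,700.00, so EBIT − I = €366,141.70.
Degree of total leverage = total CM / (EBIT − interest) = €771,041.70 / €366,141.70 = 2.1059.

2.11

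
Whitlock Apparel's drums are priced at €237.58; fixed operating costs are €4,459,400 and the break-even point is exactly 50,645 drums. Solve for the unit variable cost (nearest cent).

At break-even, FC = Q × (P − VC), so P − VC = €4,459,400 ÷ 50,645 = €88.0521.
Hence VC = price − CM = €237.58 − €88.0521 = €149.53.

€149.53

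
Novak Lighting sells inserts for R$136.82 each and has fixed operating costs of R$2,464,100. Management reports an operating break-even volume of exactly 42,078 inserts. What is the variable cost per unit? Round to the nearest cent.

R$78.26

Contribution per unit must be FC / Q = R$2,464,100 / 42,078 = R$58.5603.
Variable cost per unit = R$136.82 − R$58.5603 = R$78.26.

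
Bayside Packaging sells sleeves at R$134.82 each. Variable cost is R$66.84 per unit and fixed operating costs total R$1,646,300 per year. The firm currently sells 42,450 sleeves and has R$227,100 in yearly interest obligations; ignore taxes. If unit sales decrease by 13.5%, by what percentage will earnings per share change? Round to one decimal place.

-38.5%

Contribution at this volume is 42,450 × R$67.98 = R$2,885,751.00.
Subtracting fixed costs: EBIT = R$2,885,751.00 − R$1,646,300 = R$1,239,451.00.
After interest of R$227,100.00, pre-tax earnings = R$1,012,351.00.
DCL = total CM / (EBIT − I) = R$2,885,751.00 / R$1,012,351.00 = 2.8505.
EPS therefore changes by 2.8505 × (-13.5%) = -38.5%.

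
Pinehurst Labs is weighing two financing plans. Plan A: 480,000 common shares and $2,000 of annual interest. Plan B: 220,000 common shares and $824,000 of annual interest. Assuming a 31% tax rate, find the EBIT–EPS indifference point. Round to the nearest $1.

$1,519,538

At indifference, (EBIT − 2,000)(1 − t)/480,000 = (EBIT − 824,000)(1 − t)/220,000.
The (1 − t) factor cancels: (EBIT − 2,000) × 220,000 = (EBIT − 824,000) × 480,000.
EBIT × (480,000 − 220,000) = 824,000 × 480,000 − 2,000 × 220,000 = 395,080,000,000, so EBIT = 395,080,000,000 ÷ 260,000 = 1,519,538.46.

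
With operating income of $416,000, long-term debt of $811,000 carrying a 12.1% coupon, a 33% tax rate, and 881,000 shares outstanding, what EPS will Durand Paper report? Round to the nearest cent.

Interest = $98,131.00, so EBT = $416,000 − $98,131.00 = $317,869.00.
After tax at 33%: net income = $317,869.00 × 0.67 = $212,972.23.
EPS = $212,972.23 ÷ 881,000 = $0.24.

$0.24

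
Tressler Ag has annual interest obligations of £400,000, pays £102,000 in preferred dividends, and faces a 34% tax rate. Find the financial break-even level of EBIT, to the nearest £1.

Preferred dividends are paid after tax, so their pre-tax equivalent is £102,000 ÷ (1 − 0.34) = £154,545.45.
EPS = 0 when EBIT covers interest plus the pre-tax preferred burden: £400,000 + £154,545.45 = £554,545.45.

£554,545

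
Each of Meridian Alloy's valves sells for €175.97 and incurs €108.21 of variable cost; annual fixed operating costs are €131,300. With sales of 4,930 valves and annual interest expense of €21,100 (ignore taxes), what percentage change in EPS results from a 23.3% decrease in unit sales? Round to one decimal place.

Total contribution margin = 4,930 × €67.76 = €334,056.80.
Operating income = contribution − fixed costs = €334,056.80 − €131,300 = €202,756.80.
After interest of €21,100.00, pre-tax earnings = €181,656.80.
DCL = total CM / (EBIT − I) = €334,056.80 / €181,656.80 = 1.8389.
EPS therefore changes by 1.8389 × (-23.3%) = -42.8%.

-42.8%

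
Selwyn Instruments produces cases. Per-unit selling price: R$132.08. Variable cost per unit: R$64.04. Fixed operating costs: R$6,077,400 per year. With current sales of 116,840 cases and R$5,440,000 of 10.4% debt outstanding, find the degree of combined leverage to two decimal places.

Total contribution margin = 116,840 × R$68.04 = R$7,949,793.60.
Subtracting fixed costs: EBIT = R$7,949,793.60 − R$6,077,400 = R$1,872,393.60. Interest = R$565,760.00.
DOL = R$7,949,793.60 ÷ R$1,872,393.60 = 4.2458; DFL = R$1,872,393.60 ÷ R$1,306,633.60 = 1.4330.
DCL = DOL × DFL = 4.2458 × 1.4330 = 6.0842.

6.08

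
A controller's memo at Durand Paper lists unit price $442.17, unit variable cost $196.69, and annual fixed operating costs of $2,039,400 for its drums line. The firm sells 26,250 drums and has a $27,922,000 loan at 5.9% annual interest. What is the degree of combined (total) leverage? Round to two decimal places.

Contribution at this volume is 26,250 × $245.48 = $6,443,850.00.
Operating income = contribution − fixed costs = $6,443,850.00 − $2,039,400 = $4,404,450.00. Interest = $1,647,398.00.
DOL = $6,443,850.00 ÷ $4,404,450.00 = 1.4630; DFL = $4,404,450.00 ÷ $2,757,052.00 = 1.5975.
DCL = DOL × DFL = 1.4630 × 1.5975 = 2.3371.

2.34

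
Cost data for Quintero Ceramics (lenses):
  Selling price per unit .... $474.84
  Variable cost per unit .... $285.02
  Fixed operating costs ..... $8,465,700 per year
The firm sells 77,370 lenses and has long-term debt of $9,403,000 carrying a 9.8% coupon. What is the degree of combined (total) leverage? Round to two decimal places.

Contribution at this volume is 77,370 × $189.82 = $14,686,373.40.
Subtracting fixed costs: EBIT = $14,686,373.40 − $8,465,700 = $6,220,673.40. Interest = $921,494.00.
DOL = $14,686,373.40 ÷ $6,220,673.40 = 2.3609; DFL = $6,220,673.40 ÷ $5,299,179.40 = 1.1739.
DCL = DOL × DFL = 2.3609 × 1.1739 = 2.7715.

2.77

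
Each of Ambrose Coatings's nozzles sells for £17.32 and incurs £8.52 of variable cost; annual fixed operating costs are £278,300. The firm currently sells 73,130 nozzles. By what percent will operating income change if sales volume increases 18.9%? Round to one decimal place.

Total contribution margin = 73,130 × £8.80 = £643,544.00.
Subtracting fixed costs: EBIT = £643,544.00 − £278,300 = £365,244.00.
So DOL = total CM / EBIT = £643,544.00 / £365,244.00 = 1.7620.
%ΔEBIT = DOL × %ΔSales = 1.7620 × +18.9% = +33.3%.

+33.3%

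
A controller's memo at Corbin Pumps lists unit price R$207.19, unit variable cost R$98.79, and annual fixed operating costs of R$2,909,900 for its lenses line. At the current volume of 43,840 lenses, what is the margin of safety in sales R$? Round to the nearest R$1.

R$3,521,381

Contribution margin per unit = R$207.19 − R$98.79 = R$108.40. Break-even units = R$2,909,900 ÷ R$108.40 = 26,844.10; break-even revenue = 26,844.10 × R$207.19 = R$5,561,828.24.
Current sales = 43,840 × R$207.19 = R$9,083,209.60.
Margin of safety = R$9,083,209.60 − R$5,561,828.24 = R$3,521,381.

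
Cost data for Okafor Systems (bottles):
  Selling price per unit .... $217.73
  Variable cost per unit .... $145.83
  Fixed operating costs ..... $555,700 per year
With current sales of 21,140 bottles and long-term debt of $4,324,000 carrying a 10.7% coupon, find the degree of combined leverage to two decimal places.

Contribution at this volume is 21,140 × $71.90 = $1,519,966.00.
Operating income = contribution − fixed costs = $1,519,966.00 − $555,700 = $964,266.00. Interest = $462,668.00.
DOL = $1,519,966.00 ÷ $964,266.00 = 1.5763; DFL = $964,266.00 ÷ $501,598.00 = 1.9224.
Combined leverage = 1.5763 × 1.9224 = 3.0303.

3.03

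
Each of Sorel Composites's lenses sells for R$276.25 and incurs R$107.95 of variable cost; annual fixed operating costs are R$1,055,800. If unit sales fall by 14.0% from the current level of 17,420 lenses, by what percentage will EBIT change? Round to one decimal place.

Contribution at this volume is 17,420 × R$168.30 = R$2,931,786.00.
Operating income = contribution − fixed costs = R$2,931,786.00 − R$1,055,800 = R$1,875,986.00.
So DOL = total CM / EBIT = R$2,931,786.00 / R$1,875,986.00 = 1.5628.
So EBIT moves 1.5628 × (-14.0%) = -21.9%.

-21.9%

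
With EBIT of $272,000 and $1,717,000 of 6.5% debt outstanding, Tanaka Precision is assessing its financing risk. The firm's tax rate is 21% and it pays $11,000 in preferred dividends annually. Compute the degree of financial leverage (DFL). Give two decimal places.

1.86

Interest = $111,605.00.
Pre-tax preferred-dividend burden = $11,000 ÷ (1 − 0.21) = $13,924.05.
DFL = EBIT ÷ [EBIT − I − D_p/(1−t)] = $272,000 ÷ [$272,000 − $111,605.00 − $13,924.05] = $272,000 ÷ $146,470.95 = 1.8570.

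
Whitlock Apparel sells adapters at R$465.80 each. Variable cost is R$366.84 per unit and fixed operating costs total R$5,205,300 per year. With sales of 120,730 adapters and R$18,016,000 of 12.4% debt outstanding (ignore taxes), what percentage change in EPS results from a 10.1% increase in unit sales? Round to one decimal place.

+26.8%

At 120,730 units, contribution = 120,730 × R$98.96 = R$11,947,440.80.
Operating income = contribution − fixed costs = R$11,947,440.80 − R$5,205,300 = R$6,742,140.80.
Interest = R$2,233,984.00, so EBIT − I = R$4,508,156.80.
Degree of combined leverage = contribution ÷ (EBIT − I) = R$11,947,440.80 ÷ R$4,508,156.80 = 2.6502.
EPS therefore changes by 2.6502 × (+10.1%) = +26.8%.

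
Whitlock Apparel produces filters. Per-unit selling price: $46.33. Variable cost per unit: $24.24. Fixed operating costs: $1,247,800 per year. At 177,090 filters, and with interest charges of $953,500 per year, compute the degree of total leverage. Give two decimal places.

2.29

At 177,090 units, contribution = 177,090 × $22.09 = $3,911,918.10.
Operating income = contribution − fixed costs = $3,911,918.10 − $1,247,800 = $2,664,118.10. Interest = $953,500.00.
DOL = $3,911,918.10 ÷ $2,664,118.10 = 1.4684; DFL = $2,664,118.10 ÷ $1,710,618.10 = 1.5574.
DCL = DOL × DFL = 1.4684 × 1.5574 = 2.2869.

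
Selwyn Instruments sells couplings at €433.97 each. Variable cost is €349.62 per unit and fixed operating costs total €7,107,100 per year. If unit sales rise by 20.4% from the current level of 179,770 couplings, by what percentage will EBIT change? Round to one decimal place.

At 179,770 units, contribution = 179,770 × €84.35 = €15,163,599.50.
Subtracting fixed costs: EBIT = €15,163,599.50 − €7,107,100 = €8,056,499.50.
Degree of operating leverage = €15,163,599.50 / €8,056,499.50 = 1.8822.
So EBIT moves 1.8822 × (+20.4%) = +38.4%.

+38.4%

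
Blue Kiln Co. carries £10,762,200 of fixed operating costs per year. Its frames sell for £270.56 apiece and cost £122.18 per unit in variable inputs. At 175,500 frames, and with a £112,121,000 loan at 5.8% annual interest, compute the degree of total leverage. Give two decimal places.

2.97

Total contribution margin = 175,500 × £148.38 = £26,040,690.00.
Subtracting fixed costs: EBIT = £26,040,690.00 − £10,762,200 = £15,278,490.00. Interest = £6,503,018.00.
DOL = £26,040,690.00 ÷ £15,278,490.00 = 1.7044; DFL = £15,278,490.00 ÷ £8,775,472.00 = 1.7410.
DCL = DOL × DFL = 1.7044 × 1.7410 = 2.9674.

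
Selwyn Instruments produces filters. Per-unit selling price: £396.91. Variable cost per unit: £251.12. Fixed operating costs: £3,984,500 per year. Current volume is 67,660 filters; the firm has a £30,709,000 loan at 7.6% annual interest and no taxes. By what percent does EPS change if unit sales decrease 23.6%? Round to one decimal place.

-65.7%

At 67,660 units, contribution = 67,660 × £145.79 = £9,864,151.40.
EBIT = £9,864,151.40 − £3,984,500 = £5,879,651.40.
Interest = £2,333,884.00, so EBIT − I = £3,545,767.40.
Degree of combined leverage = contribution ÷ (EBIT − I) = £9,864,151.40 ÷ £3,545,767.40 = 2.7820.
%ΔEPS = DCL × %ΔSales = 2.7820 × -23.6% = -65.7%.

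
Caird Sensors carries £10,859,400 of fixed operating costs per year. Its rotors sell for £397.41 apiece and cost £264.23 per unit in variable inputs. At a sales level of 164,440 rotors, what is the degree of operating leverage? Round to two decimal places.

1.98

Total contribution margin = 164,440 × £133.18 = £21,900,119.20.
Operating income = contribution − fixed costs = £21,900,119.20 − £10,859,400 = £11,040,719.20.
Degree of operating leverage = £21,900,119.20 / £11,040,719.20 = 1.9836.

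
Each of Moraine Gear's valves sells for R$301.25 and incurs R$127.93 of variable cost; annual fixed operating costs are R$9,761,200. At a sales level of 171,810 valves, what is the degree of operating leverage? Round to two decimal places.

At 171,810 units, contribution = 171,810 × R$173.32 = R$29,778,109.20.
Operating income = contribution − fixed costs = R$29,778,109.20 − R$9,761,200 = R$20,016,909.20.
DOL = contribution ÷ EBIT = R$29,778,109.20 ÷ R$20,016,909.20 = 1.4876.

1.49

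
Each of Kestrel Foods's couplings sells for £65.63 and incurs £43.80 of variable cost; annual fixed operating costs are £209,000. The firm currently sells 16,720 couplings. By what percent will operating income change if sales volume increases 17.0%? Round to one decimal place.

+39.8%

Contribution at this volume is 16,720 × £21.83 = £364,997.60.
EBIT = £364,997.60 − £209,000 = £155,997.60.
So DOL = total CM / EBIT = £364,997.60 / £155,997.60 = 2.3398.
So EBIT moves 2.3398 × (+17.0%) = +39.8%.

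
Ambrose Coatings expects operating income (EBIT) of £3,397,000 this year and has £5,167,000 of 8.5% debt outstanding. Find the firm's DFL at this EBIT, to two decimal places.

1.15

Interest = £439,195.00.
Degree of financial leverage = EBIT / (EBIT − interest) = £3,397,000 / £2,957,805.00 = 1.1485.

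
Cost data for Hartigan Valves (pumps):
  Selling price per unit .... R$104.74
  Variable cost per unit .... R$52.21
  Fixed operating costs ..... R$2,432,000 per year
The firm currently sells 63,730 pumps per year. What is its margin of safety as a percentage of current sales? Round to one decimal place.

27.4%

Contribution margin per unit = R$104.74 − R$52.21 = R$52.53. Break-even units = R$2,432,000 ÷ R$52.53 = 46,297.35; break-even revenue = 46,297.35 × R$104.74 = R$4,849,184.85.
Actual sales revenue = 63,730 × R$104.74 = R$6,675,080.20.
Margin of safety = (R$6,675,080.20 − R$4,849,184.85) ÷ R$6,675,080.20 = 27.4%.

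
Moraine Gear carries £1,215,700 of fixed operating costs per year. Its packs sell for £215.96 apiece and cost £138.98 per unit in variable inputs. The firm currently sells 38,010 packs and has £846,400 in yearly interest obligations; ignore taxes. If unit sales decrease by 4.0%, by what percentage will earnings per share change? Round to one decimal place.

At 38,010 units, contribution = 38,010 × £76.98 = £2,926,009.80.
Subtracting fixed costs: EBIT = £2,926,009.80 − £1,215,700 = £1,710,309.80.
After interest of £846,400.00, pre-tax earnings = £863,909.80.
DCL = total CM / (EBIT − I) = £2,926,009.80 / £863,909.80 = 3.3869.
%ΔEPS = DCL × %ΔSales = 3.3869 × -4.0% = -13.5%.

-13.5%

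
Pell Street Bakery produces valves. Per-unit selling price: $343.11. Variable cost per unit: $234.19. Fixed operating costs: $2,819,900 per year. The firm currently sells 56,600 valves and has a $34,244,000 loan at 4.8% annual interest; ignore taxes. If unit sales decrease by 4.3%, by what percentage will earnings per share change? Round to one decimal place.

Contribution at this volume is 56,600 × $108.92 = $6,164,872.00.
Subtracting fixed costs: EBIT = $6,164,872.00 − $2,819,900 = $3,344,972.00.
Interest = $1,643,712.00, so EBIT − I = $1,701,260.00.
Degree of combined leverage = contribution ÷ (EBIT − I) = $6,164,872.00 ÷ $1,701,260.00 = 3.6237.
%ΔEPS = DCL × %ΔSales = 3.6237 × -4.3% = -15.6%.

-15.6%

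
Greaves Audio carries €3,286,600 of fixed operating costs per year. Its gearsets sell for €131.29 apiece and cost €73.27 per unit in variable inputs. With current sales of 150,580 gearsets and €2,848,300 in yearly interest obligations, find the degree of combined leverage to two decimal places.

3.36

Contribution at this volume is 150,580 × €58.02 = €8,736,651.60.
Operating income = contribution − fixed costs = €8,736,651.60 − €3,286,600 = €5,450,051.60. Interest = €2,848,300.00, so EBIT − I = €2,601,751.60.
DCL = contribution ÷ (EBIT − I) = €8,736,651.60 ÷ €2,601,751.60 = 3.3580.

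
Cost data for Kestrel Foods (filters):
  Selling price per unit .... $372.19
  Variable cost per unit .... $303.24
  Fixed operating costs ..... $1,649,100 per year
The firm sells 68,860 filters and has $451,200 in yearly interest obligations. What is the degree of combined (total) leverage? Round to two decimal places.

1.79

At 68,860 units, contribution = 68,860 × $68.95 = $4,747,897.00.
Operating income = contribution − fixed costs = $4,747,897.00 − $1,649,100 = $3,098,797.00. Interest = $451,200.00, so EBIT − I = $2,647,597.00.
DCL = contribution ÷ (EBIT − I) = $4,747,897.00 ÷ $2,647,597.00 = 1.7933.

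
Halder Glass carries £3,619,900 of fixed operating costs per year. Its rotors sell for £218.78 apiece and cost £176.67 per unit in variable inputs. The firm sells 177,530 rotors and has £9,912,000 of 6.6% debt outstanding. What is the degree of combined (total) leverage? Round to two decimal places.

2.33

Total contribution margin = 177,530 × £42.11 = £7,475,788.30.
Operating income = contribution − fixed costs = £7,475,788.30 − £3,619,900 = £3,855,888.30. Interest = £654,192.00.
DOL = £7,475,788.30 ÷ £3,855,888.30 = 1.9388; DFL = £3,855,888.30 ÷ £3,201,696.30 = 1.2043.
Combined leverage = 1.9388 × 1.2043 = 2.3349.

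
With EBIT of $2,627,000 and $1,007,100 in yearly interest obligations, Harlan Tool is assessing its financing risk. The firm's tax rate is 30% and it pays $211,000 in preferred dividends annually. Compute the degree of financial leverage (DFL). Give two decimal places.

1.99

Interest = $1,007,100.00.
Preferred dividends grossed up pre-tax: $211,000 / (1 − 0.30) = $301,428.57.
DFL = EBIT ÷ [EBIT − I − D_p/(1−t)] = $2,627,000 ÷ [$2,627,000 − $1,007,100.00 − $301,428.57] = $2,627,000 ÷ $1,318,471.43 = 1.9925.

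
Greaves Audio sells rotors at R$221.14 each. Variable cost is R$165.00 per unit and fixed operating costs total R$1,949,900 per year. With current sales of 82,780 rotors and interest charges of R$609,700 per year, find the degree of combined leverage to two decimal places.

2.23

Contribution at this volume is 82,780 × R$56.14 = R$4,647,269.20.
Subtracting fixed costs: EBIT = R$4,647,269.20 − R$1,949,900 = R$2,697,369.20. Interest = R$609,700.00.
DOL = R$4,647,269.20 ÷ R$2,697,369.20 = 1.7229; DFL = R$2,697,369.20 ÷ R$2,087,669.20 = 1.2920.
DCL = DOL × DFL = 1.7229 × 1.2920 = 2.2260.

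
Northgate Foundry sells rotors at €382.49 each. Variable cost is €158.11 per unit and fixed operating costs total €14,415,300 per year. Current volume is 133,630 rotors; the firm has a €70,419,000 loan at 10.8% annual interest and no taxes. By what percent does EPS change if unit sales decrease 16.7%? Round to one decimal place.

-62.9%

Contribution at this volume is 133,630 × €224.38 = €29,983,899.40.
EBIT = €29,983,899.40 − €14,415,300 = €15,568,599.40.
After interest of €7,605,252.00, pre-tax earnings = €7,963,347.40.
Degree of combined leverage = contribution ÷ (EBIT − I) = €29,983,899.40 ÷ €7,963,347.40 = 3.7652.
%ΔEPS = DCL × %ΔSales = 3.7652 × -16.7% = -62.9%.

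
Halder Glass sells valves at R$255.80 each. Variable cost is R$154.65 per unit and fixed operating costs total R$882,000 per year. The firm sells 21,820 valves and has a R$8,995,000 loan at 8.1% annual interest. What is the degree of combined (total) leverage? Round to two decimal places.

Contribution at this volume is 21,820 × R$101.15 = R$2,207,093.00.
EBIT = R$2,207,093.00 − R$882,000 = R$1,325,093.00. Interest = R$728,595.00.
DOL = R$2,207,093.00 ÷ R$1,325,093.00 = 1.6656; DFL = R$1,325,093.00 ÷ R$596,498.00 = 2.2215.
DCL = DOL × DFL = 1.6656 × 2.2215 = 3.7001.

3.70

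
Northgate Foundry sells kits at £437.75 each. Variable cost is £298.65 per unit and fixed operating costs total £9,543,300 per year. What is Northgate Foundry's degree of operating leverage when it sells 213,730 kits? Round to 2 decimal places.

1.47

Total contribution margin = 213,730 × £139.10 = £29,729,843.00.
Subtracting fixed costs: EBIT = £29,729,843.00 − £9,543,300 = £20,186,543.00.
Degree of operating leverage = £29,729,843.00 / £20,186,543.00 = 1.4728.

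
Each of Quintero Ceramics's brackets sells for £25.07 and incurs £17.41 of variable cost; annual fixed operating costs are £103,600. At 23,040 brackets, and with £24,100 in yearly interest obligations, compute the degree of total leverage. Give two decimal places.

3.62

Contribution at this volume is 23,040 × £7.66 = £176,486.40.
EBIT = £176,486.40 − £103,600 = £72,886.40. Interest = £24,100.00.
DOL = £176,486.40 ÷ £72,886.40 = 2.4214; DFL = £72,886.40 ÷ £48,786.40 = 1.4940.
Combined leverage = 2.4214 × 1.4940 = 3.6176.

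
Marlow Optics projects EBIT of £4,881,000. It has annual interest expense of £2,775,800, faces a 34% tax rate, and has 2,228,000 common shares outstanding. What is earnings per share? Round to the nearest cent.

£0.62

Pre-tax income = £4,881,000 − £2,775,800.00 = £2,105,200.00.
After tax at 34%: net income = £2,105,200.00 × 0.66 = £1,389,432.00.
Per share: £1,389,432.00 / 2,228,000 shares = £0.62.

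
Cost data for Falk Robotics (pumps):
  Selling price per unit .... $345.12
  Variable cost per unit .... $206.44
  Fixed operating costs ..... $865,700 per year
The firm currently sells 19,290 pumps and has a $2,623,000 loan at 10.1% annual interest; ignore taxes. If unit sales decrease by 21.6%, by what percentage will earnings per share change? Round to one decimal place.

Contribution at this volume is 19,290 × $138.68 = $2,675,137.20.
Subtracting fixed costs: EBIT = $2,675,137.20 − $865,700 = $1,809,437.20.
After interest of $264,923.00, pre-tax earnings = $1,544,514.20.
Degree of combined leverage = contribution ÷ (EBIT − I) = $2,675,137.20 ÷ $1,544,514.20 = 1.7320.
EPS therefore changes by 1.7320 × (-21.6%) = -37.4%.

-37.4%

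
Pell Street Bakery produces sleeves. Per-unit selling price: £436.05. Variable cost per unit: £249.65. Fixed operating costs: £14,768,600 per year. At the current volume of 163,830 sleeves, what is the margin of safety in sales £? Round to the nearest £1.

£36,889,531

Unit CM = price − variable cost = £436.05 − £249.65 = £186.40. Break-even units = £14,768,600 ÷ £186.40 = 79,230.69; break-even revenue = 79,230.69 × £436.05 = £34,548,540.93.
Actual sales revenue = 163,830 × £436.05 = £71,438,071.50.
Margin of safety = £71,438,071.50 − £34,548,540.93 = £36,889,531.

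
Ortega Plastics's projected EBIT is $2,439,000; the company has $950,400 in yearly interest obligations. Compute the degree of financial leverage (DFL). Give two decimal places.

Interest = $950,400.00.
DFL = EBIT ÷ (EBIT − I) = $2,439,000 ÷ ($2,439,000 − $950,400.00) = $2,439,000 ÷ $1,488,600.00 = 1.6385.

1.64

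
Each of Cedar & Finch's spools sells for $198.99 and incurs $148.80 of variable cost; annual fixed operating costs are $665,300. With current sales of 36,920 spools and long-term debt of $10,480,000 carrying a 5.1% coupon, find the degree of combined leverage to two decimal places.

2.84

Total contribution margin = 36,920 × $50.19 = $1,853,014.80.
EBIT = $1,853,014.80 − $665,300 = $1,187,714.80. Interest = $534,480.00.
DOL = $1,853,014.80 ÷ $1,187,714.80 = 1.5602; DFL = $1,187,714.80 ÷ $653,234.80 = 1.8182.
DCL = DOL × DFL = 1.5602 × 1.8182 = 2.8368.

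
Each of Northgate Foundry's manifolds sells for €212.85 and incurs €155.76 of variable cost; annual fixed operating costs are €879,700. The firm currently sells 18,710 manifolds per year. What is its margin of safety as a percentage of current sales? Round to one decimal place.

17.6%

Contribution margin per unit = €212.85 − €155.76 = €57.09. Break-even units = €879,700 ÷ €57.09 = 15,409.00; break-even revenue = 15,409.00 × €212.85 = €3,279,806.36.
Actual sales revenue = 18,710 × €212.85 = €3,982,423.50.
Margin of safety = (€3,982,423.50 − €3,279,806.36) ÷ €3,982,423.50 = 17.6%.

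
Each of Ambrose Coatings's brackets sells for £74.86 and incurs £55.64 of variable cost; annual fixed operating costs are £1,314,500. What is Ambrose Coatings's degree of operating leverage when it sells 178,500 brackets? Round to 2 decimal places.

At 178,500 units, contribution = 178,500 × £19.22 = £3,430,770.00.
EBIT = £3,430,770.00 − £1,314,500 = £2,116,270.00.
So DOL = total CM / EBIT = £3,430,770.00 / £2,116,270.00 = 1.6211.

1.62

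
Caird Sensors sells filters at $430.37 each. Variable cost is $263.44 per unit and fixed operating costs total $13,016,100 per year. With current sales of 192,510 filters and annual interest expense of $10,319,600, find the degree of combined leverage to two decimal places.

Total contribution margin = 192,510 × $166.93 = $32,135,694.30.
EBIT = $32,135,694.30 − $13,016,100 = $19,119,594.30. Interest = $10,319,600.00.
DOL = $32,135,694.30 ÷ $19,119,594.30 = 1.6808; DFL = $19,119,594.30 ÷ $8,799,994.30 = 2.1727.
DCL = DOL × DFL = 1.6808 × 2.1727 = 3.6519.

3.65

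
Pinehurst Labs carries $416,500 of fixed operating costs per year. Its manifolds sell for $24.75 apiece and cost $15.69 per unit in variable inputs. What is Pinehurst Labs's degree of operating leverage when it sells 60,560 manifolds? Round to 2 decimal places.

4.15

Contribution at this volume is 60,560 × $9.06 = $548,673.60.
Subtracting fixed costs: EBIT = $548,673.60 − $416,500 = $132,173.60.
Degree of operating leverage = $548,673.60 / $132,173.60 = 4.1512.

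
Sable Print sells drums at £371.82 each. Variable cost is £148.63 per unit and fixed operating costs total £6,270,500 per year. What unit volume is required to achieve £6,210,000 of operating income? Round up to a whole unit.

55,919 drums

Contribution margin per unit = £371.82 − £148.63 = £223.19.
Units = (FC + target) / CM = (£6,270,500 + £6,210,000) / £223.19 = 55,918.72, so 55,919 drums.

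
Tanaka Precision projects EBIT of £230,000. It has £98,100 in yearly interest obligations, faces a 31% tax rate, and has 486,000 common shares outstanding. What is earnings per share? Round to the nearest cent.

£0.19

Pre-tax income = £230,000 − £98,100.00 = £131,900.00.
Net income = £131,900.00 × (1 − 0.31) = £91,011.00.
Per share: £91,011.00 / 486,000 shares = £0.19.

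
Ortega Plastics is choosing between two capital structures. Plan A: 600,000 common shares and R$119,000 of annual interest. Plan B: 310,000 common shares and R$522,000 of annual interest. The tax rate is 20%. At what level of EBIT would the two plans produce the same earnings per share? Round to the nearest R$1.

Set EPS_A = EPS_B: (EBIT − R$119,000)(1 − 0.20) ÷ 600,000 = (EBIT − R$522,000)(1 − 0.20) ÷ 310,000.
Cancelling (1 − t) and cross-multiplying: 310,000·(EBIT − 119,000) = 600,000·(EBIT − 522,000).
Solving, EBIT = (522,000·600,000 − 119,000·310,000) / (600,000 − 310,000) = 276,310,000,000 / 290,000 = 952,793.10.

R$952,793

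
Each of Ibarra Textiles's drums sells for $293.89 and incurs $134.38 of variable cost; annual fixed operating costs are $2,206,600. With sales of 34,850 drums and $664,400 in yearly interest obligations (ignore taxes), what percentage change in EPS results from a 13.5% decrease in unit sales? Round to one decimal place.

-27.9%

Contribution at this volume is 34,850 × $159.51 = $5,558,923.50.
Operating income = contribution − fixed costs = $5,558,923.50 − $2,206,600 = $3,352,323.50.
Interest = $664,400.00, so EBIT − I = $2,687,923.50.
Degree of combined leverage = contribution ÷ (EBIT − I) = $5,558,923.50 ÷ $2,687,923.50 = 2.0681.
EPS therefore changes by 2.0681 × (-13.5%) = -27.9%.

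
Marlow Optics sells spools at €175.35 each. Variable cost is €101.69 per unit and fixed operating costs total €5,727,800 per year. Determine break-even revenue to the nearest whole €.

CM per unit = €175.35 − €101.69 = €73.66; CM ratio = €73.66 / €175.35 = 0.4201.
Break-even revenue = fixed costs × price ÷ CM = €5,727,800 × €175.35 ÷ €73.66 = €13,635,212.

€13,635,212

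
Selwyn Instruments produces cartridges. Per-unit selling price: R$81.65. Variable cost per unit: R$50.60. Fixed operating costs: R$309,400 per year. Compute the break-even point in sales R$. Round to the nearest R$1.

Contribution margin per unit = R$81.65 − R$50.60 = R$31.05, a CM ratio of R$31.05 ÷ R$81.65 = 0.3803.
Break-even revenue = fixed costs × price ÷ CM = R$309,400 × R$81.65 ÷ R$31.05 = R$813,607.

R$813,607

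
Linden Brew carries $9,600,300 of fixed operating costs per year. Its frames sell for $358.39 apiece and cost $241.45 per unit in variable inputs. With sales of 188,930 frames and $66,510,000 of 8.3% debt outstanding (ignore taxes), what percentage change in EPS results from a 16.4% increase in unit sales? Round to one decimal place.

+52.0%

Contribution at this volume is 188,930 × $116.94 = $22,093,474.20.
EBIT = $22,093,474.20 − $9,600,300 = $12,493,174.20.
After interest of $5,520,330.00, pre-tax earnings = $6,972,844.20.
Degree of combined leverage = contribution ÷ (EBIT − I) = $22,093,474.20 ÷ $6,972,844.20 = 3.1685.
%ΔEPS = DCL × %ΔSales = 3.1685 × +16.4% = +52.0%.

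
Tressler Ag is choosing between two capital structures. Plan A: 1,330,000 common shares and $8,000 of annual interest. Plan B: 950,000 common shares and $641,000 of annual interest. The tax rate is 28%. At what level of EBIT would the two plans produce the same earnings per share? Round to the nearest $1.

$2,223,500

At indifference, (EBIT − 8,000)(1 − t)/1,330,000 = (EBIT − 641,000)(1 − t)/950,000.
The (1 − t) factor cancels: (EBIT − 8,000) × 950,000 = (EBIT − 641,000) × 1,330,000.
Solving, EBIT = (641,000·1,330,000 − 8,000·950,000) / (1,330,000 − 950,000) = 844,930,000,000 / 380,000 = 2,223,500.00.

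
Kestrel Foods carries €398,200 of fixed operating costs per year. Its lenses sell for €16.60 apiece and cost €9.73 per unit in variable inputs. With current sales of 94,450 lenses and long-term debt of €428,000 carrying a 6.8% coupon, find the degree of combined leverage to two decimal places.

At 94,450 units, contribution = 94,450 × €6.87 = €648,871.50.
Subtracting fixed costs: EBIT = €648,871.50 − €398,200 = €250,671.50. Interest = €29,104.00, so EBIT − I = €221,567.50.
DCL = contribution ÷ (EBIT − I) = €648,871.50 ÷ €221,567.50 = 2.9285.

2.93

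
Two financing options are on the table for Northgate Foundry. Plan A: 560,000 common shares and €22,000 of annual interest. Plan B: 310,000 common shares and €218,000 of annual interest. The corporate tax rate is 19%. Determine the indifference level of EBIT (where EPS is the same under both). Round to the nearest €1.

At indifference, (EBIT − 22,000)(1 − t)/560,000 = (EBIT − 218,000)(1 − t)/310,000.
The (1 − t) factor cancels: (EBIT − 22,000) × 310,000 = (EBIT − 218,000) × 560,000.
Solving, EBIT = (218,000·560,000 − 22,000·310,000) / (560,000 − 310,000) = 115,260,000,000 / 250,000 = 461,040.00.

€461,040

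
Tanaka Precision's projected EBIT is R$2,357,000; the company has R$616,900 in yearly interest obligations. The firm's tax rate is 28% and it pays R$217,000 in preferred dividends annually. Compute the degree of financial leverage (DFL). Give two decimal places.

1.64

Interest = R$616,900.00.
Preferred dividends grossed up pre-tax: R$217,000 / (1 − 0.28) = R$301,388.89.
DFL = EBIT ÷ [EBIT − I − D_p/(1−t)] = R$2,357,000 ÷ [R$2,357,000 − R$616,900.00 − R$301,388.89] = R$2,357,000 ÷ R$1,438,711.11 = 1.6383.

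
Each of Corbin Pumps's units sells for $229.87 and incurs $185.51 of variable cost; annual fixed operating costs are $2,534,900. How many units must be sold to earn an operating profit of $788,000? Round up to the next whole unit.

74,908 units

Contribution margin per unit = $229.87 − $185.51 = $44.36.
Need Q such that Q × $44.36 − $2,534,900 = $788,000, i.e. Q = $3,322,900 / $44.36 = 74,907.57 → 74,908.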